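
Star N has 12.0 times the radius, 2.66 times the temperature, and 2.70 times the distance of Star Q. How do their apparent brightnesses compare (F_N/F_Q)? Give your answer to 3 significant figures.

989

L_N/L_Q = (R_N/R_Q)²(T_N/T_Q)⁴ = (12.0)² × (2.66)⁴ = 7209.
F_N/F_Q = (L_N/L_Q)/(d_N/d_Q)² = 7209 / (2.70)² = 988.9.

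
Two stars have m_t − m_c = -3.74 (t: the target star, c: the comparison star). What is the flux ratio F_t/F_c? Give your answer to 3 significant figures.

31.3

F_t/F_c = 10^(−(m_t − m_c)/2.5) = 10^(3.74/2.5) = 10^1.496 = 31.33.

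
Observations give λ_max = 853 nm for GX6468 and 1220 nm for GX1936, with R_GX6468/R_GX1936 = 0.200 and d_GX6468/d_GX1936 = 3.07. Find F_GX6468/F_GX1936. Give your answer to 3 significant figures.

Wien's law: T_GX6468/T_GX1936 = λ_GX1936/λ_GX6468 = 1220/853 = 1.430.
L_GX6468/L_GX1936 = (R_GX6468/R_GX1936)²(T_GX6468/T_GX1936)⁴ = (0.200)²(1.430)⁴ = 0.1674.
F_GX6468/F_GX1936 = (L_GX6468/L_GX1936)/(d_GX6468/d_GX1936)² = 0.1674/(3.07)² = 0.01776.

0.0178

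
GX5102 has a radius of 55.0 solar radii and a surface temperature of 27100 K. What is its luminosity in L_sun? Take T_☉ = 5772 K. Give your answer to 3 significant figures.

L/L_☉ = (R/R_☉)² (T/T_☉)⁴ = (55.0)² × (27100/5772)⁴
       = 3025 × (4.695)⁴ = 3025 × 485.9 = 1.470×10^6.

1.47×10^6 L_sun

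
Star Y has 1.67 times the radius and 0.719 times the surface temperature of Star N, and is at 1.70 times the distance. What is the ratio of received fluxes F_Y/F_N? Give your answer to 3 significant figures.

L_Y/L_N = (R_Y/R_N)²(T_Y/T_N)⁴ = (1.67)² × (0.719)⁴ = 0.7453.
F_Y/F_N = (L_Y/L_N)/(d_Y/d_N)² = 0.7453 / (1.70)² = 0.2579.

0.258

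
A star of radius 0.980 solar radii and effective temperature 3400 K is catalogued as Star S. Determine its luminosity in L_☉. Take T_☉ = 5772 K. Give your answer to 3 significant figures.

0.116 L_☉

L/L_☉ = (R/R_☉)² (T/T_☉)⁴ = (0.980)² × (3400/5772)⁴
       = 0.9604 × (0.5891)⁴ = 0.9604 × 0.1204 = 0.1156.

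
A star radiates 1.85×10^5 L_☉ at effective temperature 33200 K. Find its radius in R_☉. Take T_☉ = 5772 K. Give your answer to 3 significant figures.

13.0 R_☉

R/R_☉ = √(L/L_☉) / (T/T_☉)² = √(1.85×10^5) / (5.752)²
       = 430.1 / 33.08 = 13.00.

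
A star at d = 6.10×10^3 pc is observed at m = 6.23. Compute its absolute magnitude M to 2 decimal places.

M = m − 5 log₁₀(d/10 pc) = 6.23 − 5 log₁₀(6.10×10^3/10)
  = 6.23 − 5 × 2.785 = 6.23 − 13.93 = -7.70.

-7.70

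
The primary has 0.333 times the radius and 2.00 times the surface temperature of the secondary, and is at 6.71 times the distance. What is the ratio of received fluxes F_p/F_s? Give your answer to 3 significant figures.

L_p/L_s = (R_p/R_s)²(T_p/T_s)⁴ = (0.333)² × (2.00)⁴ = 1.774.
F_p/F_s = (L_p/L_s)/(d_p/d_s)² = 1.774 / (6.71)² = 0.03941.

0.0394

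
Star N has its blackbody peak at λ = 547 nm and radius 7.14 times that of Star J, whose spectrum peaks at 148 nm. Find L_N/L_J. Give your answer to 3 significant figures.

0.273

Wien's law gives T ∝ 1/λ_max, so T_N/T_J = λ_J/λ_N = 148/547 = 0.2706.
Then L ∝ R²T⁴ gives L_N/L_J = (7.14)² × (0.2706)⁴ = 50.98 × 0.005359 = 0.2732.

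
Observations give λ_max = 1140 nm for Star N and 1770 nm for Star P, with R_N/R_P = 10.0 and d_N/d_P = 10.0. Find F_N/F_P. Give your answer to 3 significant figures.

Wien's law: T_N/T_P = λ_P/λ_N = 1770/1140 = 1.553.
L_N/L_P = (R_N/R_P)²(T_N/T_P)⁴ = (10.0)²(1.553)⁴ = 581.1.
F_N/F_P = (L_N/L_P)/(d_N/d_P)² = 581.1/(10.0)² = 5.811.

5.81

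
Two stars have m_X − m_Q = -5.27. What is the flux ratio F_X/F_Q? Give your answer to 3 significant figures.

F_X/F_Q = 10^(−(m_X − m_Q)/2.5) = 10^(5.27/2.5) = 10^2.108 = 128.2.

128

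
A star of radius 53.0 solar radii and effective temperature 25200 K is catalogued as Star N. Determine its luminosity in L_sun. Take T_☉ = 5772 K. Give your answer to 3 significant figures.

L/L_☉ = (R/R_☉)² (T/T_☉)⁴ = (53.0)² × (25200/5772)⁴
       = 2809 × (4.366)⁴ = 2809 × 363.3 = 1.021×10^6.

1.02×10^6 L_sun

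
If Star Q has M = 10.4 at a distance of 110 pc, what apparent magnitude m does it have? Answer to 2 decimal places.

15.61

m = M + 5 log₁₀(d/10 pc) = 10.4 + 5 log₁₀(110/10)
  = 10.4 + 5 × 1.041 = 10.4 + 5.21 = 15.61.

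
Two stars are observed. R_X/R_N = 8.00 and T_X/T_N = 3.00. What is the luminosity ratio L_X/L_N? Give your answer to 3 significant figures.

5.18×10^3

From the Stefan–Boltzmann law, L ∝ R²T⁴, so
L_X/L_N = (R_X/R_N)² (T_X/T_N)⁴ = (8.00)² × (3.00)⁴ = 64.00 × 81.00 = 5184.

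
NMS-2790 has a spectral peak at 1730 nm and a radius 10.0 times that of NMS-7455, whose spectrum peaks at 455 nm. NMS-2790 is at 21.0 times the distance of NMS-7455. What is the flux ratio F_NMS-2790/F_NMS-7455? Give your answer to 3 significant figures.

Wien's law: T_NMS-2790/T_NMS-7455 = λ_NMS-7455/λ_NMS-2790 = 455/1730 = 0.2630.
L_NMS-2790/L_NMS-7455 = (R_NMS-2790/R_NMS-7455)²(T_NMS-2790/T_NMS-7455)⁴ = (10.0)²(0.2630)⁴ = 0.4785.
F_NMS-2790/F_NMS-7455 = (L_NMS-2790/L_NMS-7455)/(d_NMS-2790/d_NMS-7455)² = 0.4785/(21.0)² = 0.001085.

0.00108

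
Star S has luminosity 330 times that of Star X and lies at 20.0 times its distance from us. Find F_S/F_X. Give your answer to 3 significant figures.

F = L/(4πd²), so F_S/F_X = (L_S/L_X) / (d_S/d_X)²
= 330 / (20.0)² = 330 / 400.0 = 0.8250.

0.825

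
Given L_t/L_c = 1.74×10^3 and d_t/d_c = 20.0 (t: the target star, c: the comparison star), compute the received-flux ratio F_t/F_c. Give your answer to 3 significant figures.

4.35

F = L/(4πd²), so F_t/F_c = (L_t/L_c) / (d_t/d_c)²
= 1.74×10^3 / (20.0)² = 1.74×10^3 / 400.0 = 4.350.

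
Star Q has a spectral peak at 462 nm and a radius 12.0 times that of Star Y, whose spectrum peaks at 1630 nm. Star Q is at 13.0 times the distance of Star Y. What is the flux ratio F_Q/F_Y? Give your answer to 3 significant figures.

Wien's law: T_Q/T_Y = λ_Y/λ_Q = 1630/462 = 3.528.
L_Q/L_Y = (R_Q/R_Y)²(T_Q/T_Y)⁴ = (12.0)²(3.528)⁴ = 2.231×10^4.
F_Q/F_Y = (L_Q/L_Y)/(d_Q/d_Y)² = 2.231×10^4/(13.0)² = 132.0.

132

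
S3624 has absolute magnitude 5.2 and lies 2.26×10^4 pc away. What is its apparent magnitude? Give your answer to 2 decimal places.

21.97

m = M + 5 log₁₀(d/10 pc) = 5.2 + 5 log₁₀(2.26×10^4/10)
  = 5.2 + 5 × 3.354 = 5.2 + 16.77 = 21.97.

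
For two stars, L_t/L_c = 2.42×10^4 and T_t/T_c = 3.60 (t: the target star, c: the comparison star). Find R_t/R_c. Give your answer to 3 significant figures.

L ∝ R²T⁴ gives R ∝ √L / T², so
R_t/R_c = √(2.42×10^4) / (3.60)² = 155.6 / 12.96 = 12.00.

12.0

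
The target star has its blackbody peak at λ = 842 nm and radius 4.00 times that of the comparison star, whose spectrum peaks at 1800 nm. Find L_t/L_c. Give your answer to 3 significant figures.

334

Wien's law gives T ∝ 1/λ_max, so T_t/T_c = λ_c/λ_t = 1800/842 = 2.138.
Then L ∝ R²T⁴ gives L_t/L_c = (4.00)² × (2.138)⁴ = 16.00 × 20.89 = 334.2.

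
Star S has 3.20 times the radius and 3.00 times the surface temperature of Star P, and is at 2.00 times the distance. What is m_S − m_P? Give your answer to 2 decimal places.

L_S/L_P = (3.20)²(3.00)⁴ = 829.4.
F_S/F_P = (L_S/L_P)/(d_S/d_P)² = 829.4/4.000 = 207.4.
m_S − m_P = −2.5 log₁₀(207.4) = -5.79.

-5.79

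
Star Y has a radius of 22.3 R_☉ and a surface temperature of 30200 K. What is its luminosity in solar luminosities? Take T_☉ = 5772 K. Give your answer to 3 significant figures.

L/L_☉ = (R/R_☉)² (T/T_☉)⁴ = (22.3)² × (30200/5772)⁴
       = 497.3 × (5.232)⁴ = 497.3 × 749.4 = 3.727×10^5.

3.73×10^5 solar luminosities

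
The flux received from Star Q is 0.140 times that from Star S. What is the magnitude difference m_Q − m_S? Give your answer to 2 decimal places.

2.13

m_Q − m_S = −2.5 log₁₀(F_Q/F_S) = −2.5 log₁₀(0.140) = −2.5 × (-0.854) = 2.135.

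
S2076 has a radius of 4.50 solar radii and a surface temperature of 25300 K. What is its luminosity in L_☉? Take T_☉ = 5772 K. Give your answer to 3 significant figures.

L/L_☉ = (R/R_☉)² (T/T_☉)⁴ = (4.50)² × (25300/5772)⁴
       = 20.25 × (4.383)⁴ = 20.25 × 369.1 = 7475.

7.47×10^3 L_☉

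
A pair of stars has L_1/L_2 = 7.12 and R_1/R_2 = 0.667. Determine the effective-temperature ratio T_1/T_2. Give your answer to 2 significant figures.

2.0

L ∝ R²T⁴ gives T ∝ (L/R²)^(1/4), so
T_1/T_2 = (7.12 / 0.667²)^(1/4) = (16.00)^(1/4) = 2.000.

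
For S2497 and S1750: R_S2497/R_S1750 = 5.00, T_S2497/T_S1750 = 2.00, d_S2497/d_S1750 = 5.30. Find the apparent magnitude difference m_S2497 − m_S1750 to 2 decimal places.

-2.88

L_S2497/L_S1750 = (5.00)²(2.00)⁴ = 400.0.
F_S2497/F_S1750 = (L_S2497/L_S1750)/(d_S2497/d_S1750)² = 400.0/28.09 = 14.24.
m_S2497 − m_S1750 = −2.5 log₁₀(14.24) = -2.88.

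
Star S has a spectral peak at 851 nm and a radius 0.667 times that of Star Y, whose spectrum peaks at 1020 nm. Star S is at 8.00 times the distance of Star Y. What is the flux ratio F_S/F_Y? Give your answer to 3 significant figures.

0.0143

Wien's law: T_S/T_Y = λ_Y/λ_S = 1020/851 = 1.199.
L_S/L_Y = (R_S/R_Y)²(T_S/T_Y)⁴ = (0.667)²(1.199)⁴ = 0.9182.
F_S/F_Y = (L_S/L_Y)/(d_S/d_Y)² = 0.9182/(8.00)² = 0.01435.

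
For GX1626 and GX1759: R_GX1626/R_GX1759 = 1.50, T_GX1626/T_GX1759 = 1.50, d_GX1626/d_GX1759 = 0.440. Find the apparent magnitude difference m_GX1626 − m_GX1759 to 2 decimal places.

L_GX1626/L_GX1759 = (1.50)²(1.50)⁴ = 11.39.
F_GX1626/F_GX1759 = (L_GX1626/L_GX1759)/(d_GX1626/d_GX1759)² = 11.39/0.1936 = 58.84.
m_GX1626 − m_GX1759 = −2.5 log₁₀(58.84) = -4.42.

-4.42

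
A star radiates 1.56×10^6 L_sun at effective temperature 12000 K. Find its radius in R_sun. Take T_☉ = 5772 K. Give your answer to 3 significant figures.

289 R_sun

R/R_☉ = √(L/L_☉) / (T/T_☉)² = √(1.56×10^6) / (2.079)²
       = 1249 / 4.322 = 289.0.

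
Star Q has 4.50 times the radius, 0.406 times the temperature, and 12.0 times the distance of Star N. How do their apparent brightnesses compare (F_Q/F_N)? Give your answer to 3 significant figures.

L_Q/L_N = (R_Q/R_N)²(T_Q/T_N)⁴ = (4.50)² × (0.406)⁴ = 0.5502.
F_Q/F_N = (L_Q/L_N)/(d_Q/d_N)² = 0.5502 / (12.0)² = 0.003821.

0.00382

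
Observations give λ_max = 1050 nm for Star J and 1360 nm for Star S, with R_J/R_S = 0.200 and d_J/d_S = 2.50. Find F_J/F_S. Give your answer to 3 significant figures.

0.0180

Wien's law: T_J/T_S = λ_S/λ_J = 1360/1050 = 1.295.
L_J/L_S = (R_J/R_S)²(T_J/T_S)⁴ = (0.200)²(1.295)⁴ = 0.1126.
F_J/F_S = (L_J/L_S)/(d_J/d_S)² = 0.1126/(2.50)² = 0.01801.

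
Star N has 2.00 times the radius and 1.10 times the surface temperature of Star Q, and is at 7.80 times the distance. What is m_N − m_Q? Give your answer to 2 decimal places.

L_N/L_Q = (2.00)²(1.10)⁴ = 5.856.
F_N/F_Q = (L_N/L_Q)/(d_N/d_Q)² = 5.856/60.84 = 0.09626.
m_N − m_Q = −2.5 log₁₀(0.09626) = 2.54.

2.54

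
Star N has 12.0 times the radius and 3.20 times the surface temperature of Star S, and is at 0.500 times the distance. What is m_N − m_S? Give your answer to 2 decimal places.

-11.95

L_N/L_S = (12.0)²(3.20)⁴ = 1.510×10^4.
F_N/F_S = (L_N/L_S)/(d_N/d_S)² = 1.510×10^4/0.2500 = 6.040×10^4.
m_N − m_S = −2.5 log₁₀(6.040×10^4) = -11.95.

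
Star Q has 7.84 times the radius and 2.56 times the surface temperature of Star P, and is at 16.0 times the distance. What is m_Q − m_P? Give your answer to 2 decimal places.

L_Q/L_P = (7.84)²(2.56)⁴ = 2640.
F_Q/F_P = (L_Q/L_P)/(d_Q/d_P)² = 2640/256.0 = 10.31.
m_Q − m_P = −2.5 log₁₀(10.31) = -2.53.

-2.53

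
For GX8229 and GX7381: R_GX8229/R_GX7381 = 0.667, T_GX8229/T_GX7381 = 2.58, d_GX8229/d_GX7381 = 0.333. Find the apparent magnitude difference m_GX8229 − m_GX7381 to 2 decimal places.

L_GX8229/L_GX7381 = (0.667)²(2.58)⁴ = 19.71.
F_GX8229/F_GX7381 = (L_GX8229/L_GX7381)/(d_GX8229/d_GX7381)² = 19.71/0.1109 = 177.8.
m_GX8229 − m_GX7381 = −2.5 log₁₀(177.8) = -5.62.

-5.62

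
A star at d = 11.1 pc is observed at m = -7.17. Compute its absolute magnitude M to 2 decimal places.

-7.40

M = m − 5 log₁₀(d/10 pc) = -7.17 − 5 log₁₀(11.1/10)
  = -7.17 − 5 × 0.045 = -7.17 − 0.23 = -7.40.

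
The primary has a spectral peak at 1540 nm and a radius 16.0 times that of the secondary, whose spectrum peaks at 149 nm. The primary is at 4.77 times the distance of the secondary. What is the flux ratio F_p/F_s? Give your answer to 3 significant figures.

9.86×10^-4

Wien's law: T_p/T_s = λ_s/λ_p = 149/1540 = 0.09675.
L_p/L_s = (R_p/R_s)²(T_p/T_s)⁴ = (16.0)²(0.09675)⁴ = 0.02243.
F_p/F_s = (L_p/L_s)/(d_p/d_s)² = 0.02243/(4.77)² = 9.860×10^-4.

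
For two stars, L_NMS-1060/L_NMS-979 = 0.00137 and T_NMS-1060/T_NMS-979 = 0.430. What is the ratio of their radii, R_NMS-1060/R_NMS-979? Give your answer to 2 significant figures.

L ∝ R²T⁴ gives R ∝ √L / T², so
R_NMS-1060/R_NMS-979 = √(0.00137) / (0.430)² = 0.03701 / 0.1849 = 0.2002.

0.20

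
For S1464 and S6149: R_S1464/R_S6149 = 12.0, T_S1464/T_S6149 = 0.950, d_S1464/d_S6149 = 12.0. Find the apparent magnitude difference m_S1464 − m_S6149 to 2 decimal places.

0.22

L_S1464/L_S6149 = (12.0)²(0.950)⁴ = 117.3.
F_S1464/F_S6149 = (L_S1464/L_S6149)/(d_S1464/d_S6149)² = 117.3/144.0 = 0.8145.
m_S1464 − m_S6149 = −2.5 log₁₀(0.8145) = 0.22.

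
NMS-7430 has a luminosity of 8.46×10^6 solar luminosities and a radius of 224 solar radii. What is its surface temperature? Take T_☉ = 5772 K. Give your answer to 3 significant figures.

T/T_☉ = (L/L_☉)^(1/4) / (R/R_☉)^(1/2)
T = 5772 × (8.46×10^6)^(1/4) / √(224) = 5772 × 53.93 / 14.97 = 2.080×10^4 K.

2.08×10^4 K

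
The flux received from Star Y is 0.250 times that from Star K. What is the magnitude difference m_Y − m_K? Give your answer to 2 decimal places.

1.51

m_Y − m_K = −2.5 log₁₀(F_Y/F_K) = −2.5 log₁₀(0.250) = −2.5 × (-0.602) = 1.505.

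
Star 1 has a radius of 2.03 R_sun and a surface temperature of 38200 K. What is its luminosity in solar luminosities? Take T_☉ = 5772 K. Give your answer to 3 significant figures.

7.91×10^3 solar luminosities

L/L_☉ = (R/R_☉)² (T/T_☉)⁴ = (2.03)² × (38200/5772)⁴
       = 4.121 × (6.618)⁴ = 4.121 × 1918 = 7906.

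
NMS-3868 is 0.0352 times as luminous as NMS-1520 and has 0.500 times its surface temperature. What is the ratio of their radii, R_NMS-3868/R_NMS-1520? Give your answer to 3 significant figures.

L ∝ R²T⁴ gives R ∝ √L / T², so
R_NMS-3868/R_NMS-1520 = √(0.0352) / (0.500)² = 0.1876 / 0.2500 = 0.7505.

0.750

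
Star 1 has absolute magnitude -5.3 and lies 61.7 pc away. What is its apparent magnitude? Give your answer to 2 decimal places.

-1.35

m = M + 5 log₁₀(d/10 pc) = -5.3 + 5 log₁₀(61.7/10)
  = -5.3 + 5 × 0.790 = -5.3 + 3.95 = -1.35.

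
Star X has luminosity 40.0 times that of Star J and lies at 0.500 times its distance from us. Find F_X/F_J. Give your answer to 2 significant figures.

1.6×10^2

F = L/(4πd²), so F_X/F_J = (L_X/L_J) / (d_X/d_J)²
= 40.0 / (0.500)² = 40.0 / 0.2500 = 160.0.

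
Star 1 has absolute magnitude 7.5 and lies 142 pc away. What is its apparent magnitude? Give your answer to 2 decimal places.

m = M + 5 log₁₀(d/10 pc) = 7.5 + 5 log₁₀(142/10)
  = 7.5 + 5 × 1.152 = 7.5 + 5.76 = 13.26.

13.26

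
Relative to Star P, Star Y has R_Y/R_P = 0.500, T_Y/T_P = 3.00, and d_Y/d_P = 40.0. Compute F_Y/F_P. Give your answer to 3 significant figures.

L_Y/L_P = (R_Y/R_P)²(T_Y/T_P)⁴ = (0.500)² × (3.00)⁴ = 20.25.
F_Y/F_P = (L_Y/L_P)/(d_Y/d_P)² = 20.25 / (40.0)² = 0.01266.

0.0127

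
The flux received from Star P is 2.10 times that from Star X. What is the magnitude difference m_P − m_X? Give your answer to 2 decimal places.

-0.81

m_P − m_X = −2.5 log₁₀(F_P/F_X) = −2.5 log₁₀(2.10) = −2.5 × (0.322) = -0.806.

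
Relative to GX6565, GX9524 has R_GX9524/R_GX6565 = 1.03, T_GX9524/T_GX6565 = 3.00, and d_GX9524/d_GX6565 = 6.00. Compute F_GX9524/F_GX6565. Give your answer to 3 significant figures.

L_GX9524/L_GX6565 = (R_GX9524/R_GX6565)²(T_GX9524/T_GX6565)⁴ = (1.03)² × (3.00)⁴ = 85.93.
F_GX9524/F_GX6565 = (L_GX9524/L_GX6565)/(d_GX9524/d_GX6565)² = 85.93 / (6.00)² = 2.387.

2.39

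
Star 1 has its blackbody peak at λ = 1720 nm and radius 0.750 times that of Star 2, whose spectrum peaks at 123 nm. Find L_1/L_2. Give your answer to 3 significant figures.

1.47×10^-5

Wien's law gives T ∝ 1/λ_max, so T_1/T_2 = λ_2/λ_1 = 123/1720 = 0.07151.
Then L ∝ R²T⁴ gives L_1/L_2 = (0.750)² × (0.07151)⁴ = 0.5625 × 2.615×10^-5 = 1.471×10^-5.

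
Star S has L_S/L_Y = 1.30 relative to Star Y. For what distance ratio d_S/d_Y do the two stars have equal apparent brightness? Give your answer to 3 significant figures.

1.14

Equal flux requires L_S/d_S² = L_Y/d_Y², so d_S/d_Y = √(L_S/L_Y)
= √(1.30) = 1.140.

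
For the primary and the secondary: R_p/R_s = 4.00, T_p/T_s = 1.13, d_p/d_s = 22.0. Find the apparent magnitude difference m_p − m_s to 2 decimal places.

3.17

L_p/L_s = (4.00)²(1.13)⁴ = 26.09.
F_p/F_s = (L_p/L_s)/(d_p/d_s)² = 26.09/484.0 = 0.05390.
m_p − m_s = −2.5 log₁₀(0.05390) = 3.17.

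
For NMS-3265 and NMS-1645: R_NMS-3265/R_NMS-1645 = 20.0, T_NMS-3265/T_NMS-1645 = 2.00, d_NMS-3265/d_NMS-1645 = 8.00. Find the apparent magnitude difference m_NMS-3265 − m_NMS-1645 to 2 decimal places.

L_NMS-3265/L_NMS-1645 = (20.0)²(2.00)⁴ = 6400.
F_NMS-3265/F_NMS-1645 = (L_NMS-3265/L_NMS-1645)/(d_NMS-3265/d_NMS-1645)² = 6400/64.00 = 100.0.
m_NMS-3265 − m_NMS-1645 = −2.5 log₁₀(100.0) = -5.00.

-5.00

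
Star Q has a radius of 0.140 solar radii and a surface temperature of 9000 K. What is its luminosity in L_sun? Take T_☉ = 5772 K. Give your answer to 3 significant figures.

0.116 L_sun

L/L_☉ = (R/R_☉)² (T/T_☉)⁴ = (0.140)² × (9000/5772)⁴
       = 0.01960 × (1.559)⁴ = 0.01960 × 5.911 = 0.1159.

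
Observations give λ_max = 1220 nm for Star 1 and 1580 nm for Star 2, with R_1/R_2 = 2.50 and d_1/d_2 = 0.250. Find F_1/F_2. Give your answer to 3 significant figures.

Wien's law: T_1/T_2 = λ_2/λ_1 = 1580/1220 = 1.295.
L_1/L_2 = (R_1/R_2)²(T_1/T_2)⁴ = (2.50)²(1.295)⁴ = 17.58.
F_1/F_2 = (L_1/L_2)/(d_1/d_2)² = 17.58/(0.250)² = 281.3.

281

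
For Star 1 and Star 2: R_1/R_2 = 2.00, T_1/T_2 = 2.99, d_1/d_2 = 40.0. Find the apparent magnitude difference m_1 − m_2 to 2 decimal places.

L_1/L_2 = (2.00)²(2.99)⁴ = 319.7.
F_1/F_2 = (L_1/L_2)/(d_1/d_2)² = 319.7/1600 = 0.1998.
m_1 − m_2 = −2.5 log₁₀(0.1998) = 1.75.

1.75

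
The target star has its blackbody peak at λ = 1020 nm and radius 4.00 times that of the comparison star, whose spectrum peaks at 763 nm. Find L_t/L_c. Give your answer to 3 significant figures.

5.01

Wien's law gives T ∝ 1/λ_max, so T_t/T_c = λ_c/λ_t = 763/1020 = 0.7480.
Then L ∝ R²T⁴ gives L_t/L_c = (4.00)² × (0.7480)⁴ = 16.00 × 0.3131 = 5.010.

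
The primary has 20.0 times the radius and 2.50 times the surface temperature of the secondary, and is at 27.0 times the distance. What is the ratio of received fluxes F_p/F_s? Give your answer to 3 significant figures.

L_p/L_s = (R_p/R_s)²(T_p/T_s)⁴ = (20.0)² × (2.50)⁴ = 1.562×10^4.
F_p/F_s = (L_p/L_s)/(d_p/d_s)² = 1.562×10^4 / (27.0)² = 21.43.

21.4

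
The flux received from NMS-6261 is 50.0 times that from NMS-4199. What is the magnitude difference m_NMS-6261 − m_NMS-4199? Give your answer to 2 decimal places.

-4.25

m_NMS-6261 − m_NMS-4199 = −2.5 log₁₀(F_NMS-6261/F_NMS-4199) = −2.5 log₁₀(50.0) = −2.5 × (1.699) = -4.247.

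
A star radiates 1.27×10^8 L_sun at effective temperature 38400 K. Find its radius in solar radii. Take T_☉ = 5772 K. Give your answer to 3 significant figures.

R/R_☉ = √(L/L_☉) / (T/T_☉)² = √(1.27×10^8) / (6.653)²
       = 1.127×10^4 / 44.26 = 254.6.

255 solar radii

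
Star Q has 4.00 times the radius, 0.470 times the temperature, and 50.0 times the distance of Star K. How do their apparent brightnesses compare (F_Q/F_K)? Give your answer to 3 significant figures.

L_Q/L_K = (R_Q/R_K)²(T_Q/T_K)⁴ = (4.00)² × (0.470)⁴ = 0.7807.
F_Q/F_K = (L_Q/L_K)/(d_Q/d_K)² = 0.7807 / (50.0)² = 3.123×10^-4.

3.12×10^-4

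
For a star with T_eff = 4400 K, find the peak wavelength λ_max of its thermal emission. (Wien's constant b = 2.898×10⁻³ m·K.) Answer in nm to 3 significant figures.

λ_max = b/T = 2.898×10⁻³ / 4400 = 6.59×10^-7 m = 658.6 nm.

659 nm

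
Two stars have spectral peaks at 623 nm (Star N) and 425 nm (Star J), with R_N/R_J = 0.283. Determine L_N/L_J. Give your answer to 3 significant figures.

Wien's law gives T ∝ 1/λ_max, so T_N/T_J = λ_J/λ_N = 425/623 = 0.6822.
Then L ∝ R²T⁴ gives L_N/L_J = (0.283)² × (0.6822)⁴ = 0.08009 × 0.2166 = 0.01735.

0.0173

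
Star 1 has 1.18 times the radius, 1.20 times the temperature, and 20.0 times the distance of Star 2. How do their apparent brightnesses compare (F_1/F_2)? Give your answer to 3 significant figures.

L_1/L_2 = (R_1/R_2)²(T_1/T_2)⁴ = (1.18)² × (1.20)⁴ = 2.887.
F_1/F_2 = (L_1/L_2)/(d_1/d_2)² = 2.887 / (20.0)² = 0.007218.

0.00722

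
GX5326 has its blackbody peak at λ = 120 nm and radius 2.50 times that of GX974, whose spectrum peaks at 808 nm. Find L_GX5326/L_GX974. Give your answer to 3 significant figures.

Wien's law gives T ∝ 1/λ_max, so T_GX5326/T_GX974 = λ_GX974/λ_GX5326 = 808/120 = 6.733.
Then L ∝ R²T⁴ gives L_GX5326/L_GX974 = (2.50)² × (6.733)⁴ = 6.250 × 2056 = 1.285×10^4.

1.28×10^4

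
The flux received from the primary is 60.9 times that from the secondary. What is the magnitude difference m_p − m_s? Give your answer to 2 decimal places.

-4.46

m_p − m_s = −2.5 log₁₀(F_p/F_s) = −2.5 log₁₀(60.9) = −2.5 × (1.785) = -4.462.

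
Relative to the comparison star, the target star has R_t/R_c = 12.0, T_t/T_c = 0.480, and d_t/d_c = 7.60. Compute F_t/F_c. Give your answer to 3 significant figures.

0.132

L_t/L_c = (R_t/R_c)²(T_t/T_c)⁴ = (12.0)² × (0.480)⁴ = 7.644.
F_t/F_c = (L_t/L_c)/(d_t/d_c)² = 7.644 / (7.60)² = 0.1323.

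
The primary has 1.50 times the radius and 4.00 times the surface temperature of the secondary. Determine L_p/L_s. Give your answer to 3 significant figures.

From the Stefan–Boltzmann law, L ∝ R²T⁴, so
L_p/L_s = (R_p/R_s)² (T_p/T_s)⁴ = (1.50)² × (4.00)⁴ = 2.250 × 256.0 = 576.0.

576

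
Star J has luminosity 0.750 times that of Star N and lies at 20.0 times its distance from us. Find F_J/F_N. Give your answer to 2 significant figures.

0.0019

F = L/(4πd²), so F_J/F_N = (L_J/L_N) / (d_J/d_N)²
= 0.750 / (20.0)² = 0.750 / 400.0 = 0.001875.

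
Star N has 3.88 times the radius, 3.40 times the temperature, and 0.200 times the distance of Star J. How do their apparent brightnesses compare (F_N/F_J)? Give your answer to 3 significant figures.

5.03×10^4

L_N/L_J = (R_N/R_J)²(T_N/T_J)⁴ = (3.88)² × (3.40)⁴ = 2012.
F_N/F_J = (L_N/L_J)/(d_N/d_J)² = 2012 / (0.200)² = 5.029×10^4.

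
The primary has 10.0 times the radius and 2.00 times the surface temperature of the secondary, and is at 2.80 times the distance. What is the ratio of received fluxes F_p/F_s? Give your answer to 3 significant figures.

L_p/L_s = (R_p/R_s)²(T_p/T_s)⁴ = (10.0)² × (2.00)⁴ = 1600.
F_p/F_s = (L_p/L_s)/(d_p/d_s)² = 1600 / (2.80)² = 204.1.

204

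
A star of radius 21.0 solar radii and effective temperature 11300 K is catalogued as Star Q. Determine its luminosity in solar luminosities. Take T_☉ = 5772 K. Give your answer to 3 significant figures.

6.48×10^3 solar luminosities

L/L_☉ = (R/R_☉)² (T/T_☉)⁴ = (21.0)² × (11300/5772)⁴
       = 441.0 × (1.958)⁴ = 441.0 × 14.69 = 6478.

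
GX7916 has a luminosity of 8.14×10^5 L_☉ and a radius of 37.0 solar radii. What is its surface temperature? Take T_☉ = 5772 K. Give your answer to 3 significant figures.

T/T_☉ = (L/L_☉)^(1/4) / (R/R_☉)^(1/2)
T = 5772 × (8.14×10^5)^(1/4) / √(37.0) = 5772 × 30.04 / 6.083 = 2.850×10^4 K.

2.85×10^4 K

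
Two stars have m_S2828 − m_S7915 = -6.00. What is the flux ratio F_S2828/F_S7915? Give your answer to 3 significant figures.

F_S2828/F_S7915 = 10^(−(m_S2828 − m_S7915)/2.5) = 10^(6.00/2.5) = 10^2.400 = 251.2.

251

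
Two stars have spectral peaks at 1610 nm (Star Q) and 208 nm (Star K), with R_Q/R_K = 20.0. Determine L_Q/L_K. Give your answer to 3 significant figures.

Wien's law gives T ∝ 1/λ_max, so T_Q/T_K = λ_K/λ_Q = 208/1610 = 0.1292.
Then L ∝ R²T⁴ gives L_Q/L_K = (20.0)² × (0.1292)⁴ = 400.0 × 2.786×10^-4 = 0.1114.

0.111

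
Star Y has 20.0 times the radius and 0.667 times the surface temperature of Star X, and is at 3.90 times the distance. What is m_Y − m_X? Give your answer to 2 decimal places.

L_Y/L_X = (20.0)²(0.667)⁴ = 79.17.
F_Y/F_X = (L_Y/L_X)/(d_Y/d_X)² = 79.17/15.21 = 5.205.
m_Y − m_X = −2.5 log₁₀(5.205) = -1.79.

-1.79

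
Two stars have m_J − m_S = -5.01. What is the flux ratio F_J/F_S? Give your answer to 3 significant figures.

101

F_J/F_S = 10^(−(m_J − m_S)/2.5) = 10^(5.01/2.5) = 10^2.004 = 100.9.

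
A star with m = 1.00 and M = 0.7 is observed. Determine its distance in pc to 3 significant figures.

11.5 pc

m − M = 5 log₁₀(d/10 pc)
1.00 − (0.7) = 0.30 = 5 log₁₀(d/10)
d = 10 × 10^(0.30/5) = 10 × 10^0.060 = 11.48 pc.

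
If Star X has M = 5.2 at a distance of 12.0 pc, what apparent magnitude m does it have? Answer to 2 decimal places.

5.60

m = M + 5 log₁₀(d/10 pc) = 5.2 + 5 log₁₀(12.0/10)
  = 5.2 + 5 × 0.079 = 5.2 + 0.40 = 5.60.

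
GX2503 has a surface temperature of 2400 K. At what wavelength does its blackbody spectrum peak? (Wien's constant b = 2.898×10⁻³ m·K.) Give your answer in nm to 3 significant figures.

λ_max = b/T = 2.898×10⁻³ / 2400 = 1.21×10^-6 m = 1208 nm.

1.21×10^3 nm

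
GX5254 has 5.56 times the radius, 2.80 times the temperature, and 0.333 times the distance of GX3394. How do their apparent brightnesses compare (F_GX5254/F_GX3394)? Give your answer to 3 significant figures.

L_GX5254/L_GX3394 = (R_GX5254/R_GX3394)²(T_GX5254/T_GX3394)⁴ = (5.56)² × (2.80)⁴ = 1900.
F_GX5254/F_GX3394 = (L_GX5254/L_GX3394)/(d_GX5254/d_GX3394)² = 1900 / (0.333)² = 1.714×10^4.

1.71×10^4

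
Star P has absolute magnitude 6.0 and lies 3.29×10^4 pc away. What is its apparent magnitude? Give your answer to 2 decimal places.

m = M + 5 log₁₀(d/10 pc) = 6.0 + 5 log₁₀(3.29×10^4/10)
  = 6.0 + 5 × 3.517 = 6.0 + 17.59 = 23.59.

23.59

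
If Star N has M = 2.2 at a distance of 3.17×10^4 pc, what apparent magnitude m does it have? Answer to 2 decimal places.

19.71

m = M + 5 log₁₀(d/10 pc) = 2.2 + 5 log₁₀(3.17×10^4/10)
  = 2.2 + 5 × 3.501 = 2.2 + 17.51 = 19.71.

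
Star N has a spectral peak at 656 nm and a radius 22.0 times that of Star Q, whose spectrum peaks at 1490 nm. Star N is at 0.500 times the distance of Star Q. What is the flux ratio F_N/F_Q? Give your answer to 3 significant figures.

5.15×10^4

Wien's law: T_N/T_Q = λ_Q/λ_N = 1490/656 = 2.271.
L_N/L_Q = (R_N/R_Q)²(T_N/T_Q)⁴ = (22.0)²(2.271)⁴ = 1.288×10^4.
F_N/F_Q = (L_N/L_Q)/(d_N/d_Q)² = 1.288×10^4/(0.500)² = 5.153×10^4.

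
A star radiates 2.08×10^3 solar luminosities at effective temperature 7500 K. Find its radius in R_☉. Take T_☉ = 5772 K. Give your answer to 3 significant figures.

R/R_☉ = √(L/L_☉) / (T/T_☉)² = √(2.08×10^3) / (1.299)²
       = 45.61 / 1.688 = 27.01.

27.0 R_☉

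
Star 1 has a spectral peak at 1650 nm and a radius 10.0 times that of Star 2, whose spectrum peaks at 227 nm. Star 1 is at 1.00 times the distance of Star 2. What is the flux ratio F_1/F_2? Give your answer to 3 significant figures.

0.0358

Wien's law: T_1/T_2 = λ_2/λ_1 = 227/1650 = 0.1376.
L_1/L_2 = (R_1/R_2)²(T_1/T_2)⁴ = (10.0)²(0.1376)⁴ = 0.03582.
F_1/F_2 = (L_1/L_2)/(d_1/d_2)² = 0.03582/(1.00)² = 0.03582.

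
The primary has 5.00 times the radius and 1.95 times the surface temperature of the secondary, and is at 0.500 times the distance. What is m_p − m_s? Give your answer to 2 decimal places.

L_p/L_s = (5.00)²(1.95)⁴ = 361.5.
F_p/F_s = (L_p/L_s)/(d_p/d_s)² = 361.5/0.2500 = 1446.
m_p − m_s = −2.5 log₁₀(1446) = -7.90.

-7.90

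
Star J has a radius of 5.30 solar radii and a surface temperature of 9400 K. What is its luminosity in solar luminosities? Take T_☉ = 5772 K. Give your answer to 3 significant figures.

L/L_☉ = (R/R_☉)² (T/T_☉)⁴ = (5.30)² × (9400/5772)⁴
       = 28.09 × (1.629)⁴ = 28.09 × 7.034 = 197.6.

198 solar luminosities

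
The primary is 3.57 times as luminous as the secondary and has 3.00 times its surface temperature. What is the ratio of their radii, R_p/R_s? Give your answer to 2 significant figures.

0.21

L ∝ R²T⁴ gives R ∝ √L / T², so
R_p/R_s = √(3.57) / (3.00)² = 1.889 / 9.000 = 0.2099.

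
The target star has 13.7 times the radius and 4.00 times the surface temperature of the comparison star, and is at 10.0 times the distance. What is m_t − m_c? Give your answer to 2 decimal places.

-6.70

L_t/L_c = (13.7)²(4.00)⁴ = 4.805×10^4.
F_t/F_c = (L_t/L_c)/(d_t/d_c)² = 4.805×10^4/100.0 = 480.5.
m_t − m_c = −2.5 log₁₀(480.5) = -6.70.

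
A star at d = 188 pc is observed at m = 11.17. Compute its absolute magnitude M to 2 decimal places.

M = m − 5 log₁₀(d/10 pc) = 11.17 − 5 log₁₀(188/10)
  = 11.17 − 5 × 1.274 = 11.17 − 6.37 = 4.80.

4.80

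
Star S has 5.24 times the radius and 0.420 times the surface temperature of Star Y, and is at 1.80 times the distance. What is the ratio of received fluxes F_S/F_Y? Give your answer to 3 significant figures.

L_S/L_Y = (R_S/R_Y)²(T_S/T_Y)⁴ = (5.24)² × (0.420)⁴ = 0.8544.
F_S/F_Y = (L_S/L_Y)/(d_S/d_Y)² = 0.8544 / (1.80)² = 0.2637.

0.264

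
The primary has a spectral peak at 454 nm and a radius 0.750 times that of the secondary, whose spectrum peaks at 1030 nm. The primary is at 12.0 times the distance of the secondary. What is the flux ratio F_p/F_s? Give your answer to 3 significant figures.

0.103

Wien's law: T_p/T_s = λ_s/λ_p = 1030/454 = 2.269.
L_p/L_s = (R_p/R_s)²(T_p/T_s)⁴ = (0.750)²(2.269)⁴ = 14.90.
F_p/F_s = (L_p/L_s)/(d_p/d_s)² = 14.90/(12.0)² = 0.1035.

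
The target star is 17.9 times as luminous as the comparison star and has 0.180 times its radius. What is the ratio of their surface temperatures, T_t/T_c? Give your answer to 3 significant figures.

4.85

L ∝ R²T⁴ gives T ∝ (L/R²)^(1/4), so
T_t/T_c = (17.9 / 0.180²)^(1/4) = (552.5)^(1/4) = 4.848.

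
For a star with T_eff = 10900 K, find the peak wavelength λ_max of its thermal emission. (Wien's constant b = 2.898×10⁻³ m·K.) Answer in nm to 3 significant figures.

266 nm

λ_max = b/T = 2.898×10⁻³ / 10900 = 2.66×10^-7 m = 265.9 nm.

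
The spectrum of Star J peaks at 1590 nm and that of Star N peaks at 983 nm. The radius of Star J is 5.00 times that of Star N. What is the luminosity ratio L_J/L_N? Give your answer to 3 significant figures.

Wien's law gives T ∝ 1/λ_max, so T_J/T_N = λ_N/λ_J = 983/1590 = 0.6182.
Then L ∝ R²T⁴ gives L_J/L_N = (5.00)² × (0.6182)⁴ = 25.00 × 0.1461 = 3.652.

3.65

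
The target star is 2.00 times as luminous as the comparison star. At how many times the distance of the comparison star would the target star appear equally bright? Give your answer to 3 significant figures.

1.41

Equal flux requires L_t/d_t² = L_c/d_c², so d_t/d_c = √(L_t/L_c)
= √(2.00) = 1.414.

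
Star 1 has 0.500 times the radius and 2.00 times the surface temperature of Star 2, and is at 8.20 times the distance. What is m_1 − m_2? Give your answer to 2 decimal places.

L_1/L_2 = (0.500)²(2.00)⁴ = 4.000.
F_1/F_2 = (L_1/L_2)/(d_1/d_2)² = 4.000/67.24 = 0.05949.
m_1 − m_2 = −2.5 log₁₀(0.05949) = 3.06.

3.06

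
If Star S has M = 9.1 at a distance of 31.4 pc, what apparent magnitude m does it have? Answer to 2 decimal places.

11.58

m = M + 5 log₁₀(d/10 pc) = 9.1 + 5 log₁₀(31.4/10)
  = 9.1 + 5 × 0.497 = 9.1 + 2.48 = 11.58.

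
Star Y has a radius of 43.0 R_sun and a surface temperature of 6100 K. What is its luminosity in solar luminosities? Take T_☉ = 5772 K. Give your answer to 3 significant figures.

2.31×10^3 solar luminosities

L/L_☉ = (R/R_☉)² (T/T_☉)⁴ = (43.0)² × (6100/5772)⁴
       = 1849 × (1.057)⁴ = 1849 × 1.247 = 2306.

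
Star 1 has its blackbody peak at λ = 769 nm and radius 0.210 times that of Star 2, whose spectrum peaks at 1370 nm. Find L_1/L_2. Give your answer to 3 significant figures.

0.444

Wien's law gives T ∝ 1/λ_max, so T_1/T_2 = λ_2/λ_1 = 1370/769 = 1.782.
Then L ∝ R²T⁴ gives L_1/L_2 = (0.210)² × (1.782)⁴ = 0.04410 × 10.07 = 0.4442.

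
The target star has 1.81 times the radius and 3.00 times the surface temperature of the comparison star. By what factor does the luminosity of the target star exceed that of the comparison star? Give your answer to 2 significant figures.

From the Stefan–Boltzmann law, L ∝ R²T⁴, so
L_t/L_c = (R_t/R_c)² (T_t/T_c)⁴ = (1.81)² × (3.00)⁴ = 3.276 × 81.00 = 265.4.

2.7×10^2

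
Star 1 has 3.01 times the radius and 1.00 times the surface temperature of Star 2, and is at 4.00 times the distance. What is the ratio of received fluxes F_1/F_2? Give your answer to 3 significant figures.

0.566

L_1/L_2 = (R_1/R_2)²(T_1/T_2)⁴ = (3.01)² × (1.00)⁴ = 9.060.
F_1/F_2 = (L_1/L_2)/(d_1/d_2)² = 9.060 / (4.00)² = 0.5663.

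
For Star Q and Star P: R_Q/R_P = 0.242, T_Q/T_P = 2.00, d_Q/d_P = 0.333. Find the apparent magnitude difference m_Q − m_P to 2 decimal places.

L_Q/L_P = (0.242)²(2.00)⁴ = 0.9370.
F_Q/F_P = (L_Q/L_P)/(d_Q/d_P)² = 0.9370/0.1109 = 8.450.
m_Q − m_P = −2.5 log₁₀(8.450) = -2.32.

-2.32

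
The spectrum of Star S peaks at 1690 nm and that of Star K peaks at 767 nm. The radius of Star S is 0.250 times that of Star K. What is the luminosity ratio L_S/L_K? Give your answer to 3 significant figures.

0.00265

Wien's law gives T ∝ 1/λ_max, so T_S/T_K = λ_K/λ_S = 767/1690 = 0.4538.
Then L ∝ R²T⁴ gives L_S/L_K = (0.250)² × (0.4538)⁴ = 0.06250 × 0.04243 = 0.002652.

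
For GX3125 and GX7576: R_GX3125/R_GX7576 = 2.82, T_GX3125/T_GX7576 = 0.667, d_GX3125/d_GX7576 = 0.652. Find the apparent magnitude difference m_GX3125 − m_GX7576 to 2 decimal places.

-1.42

L_GX3125/L_GX7576 = (2.82)²(0.667)⁴ = 1.574.
F_GX3125/F_GX7576 = (L_GX3125/L_GX7576)/(d_GX3125/d_GX7576)² = 1.574/0.4251 = 3.703.
m_GX3125 − m_GX7576 = −2.5 log₁₀(3.703) = -1.42.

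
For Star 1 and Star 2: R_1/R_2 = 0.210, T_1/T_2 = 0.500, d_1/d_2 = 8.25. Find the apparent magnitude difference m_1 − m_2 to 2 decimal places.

10.98

L_1/L_2 = (0.210)²(0.500)⁴ = 0.002756.
F_1/F_2 = (L_1/L_2)/(d_1/d_2)² = 0.002756/68.06 = 4.050×10^-5.
m_1 − m_2 = −2.5 log₁₀(4.050×10^-5) = 10.98.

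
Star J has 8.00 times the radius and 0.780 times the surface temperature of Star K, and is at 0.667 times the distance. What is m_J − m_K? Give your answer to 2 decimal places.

L_J/L_K = (8.00)²(0.780)⁴ = 23.69.
F_J/F_K = (L_J/L_K)/(d_J/d_K)² = 23.69/0.4449 = 53.25.
m_J − m_K = −2.5 log₁₀(53.25) = -4.32.

-4.32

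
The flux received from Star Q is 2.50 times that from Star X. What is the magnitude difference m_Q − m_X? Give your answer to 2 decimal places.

-0.99

m_Q − m_X = −2.5 log₁₀(F_Q/F_X) = −2.5 log₁₀(2.50) = −2.5 × (0.398) = -0.995.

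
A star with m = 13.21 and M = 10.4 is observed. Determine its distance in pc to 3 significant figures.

m − M = 5 log₁₀(d/10 pc)
13.21 − (10.4) = 2.81 = 5 log₁₀(d/10)
d = 10 × 10^(2.81/5) = 10 × 10^0.562 = 36.48 pc.

36.5 pc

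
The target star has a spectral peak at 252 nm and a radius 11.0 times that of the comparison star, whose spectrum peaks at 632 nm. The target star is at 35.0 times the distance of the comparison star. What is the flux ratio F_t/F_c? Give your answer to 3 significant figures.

3.91

Wien's law: T_t/T_c = λ_c/λ_t = 632/252 = 2.508.
L_t/L_c = (R_t/R_c)²(T_t/T_c)⁴ = (11.0)²(2.508)⁴ = 4787.
F_t/F_c = (L_t/L_c)/(d_t/d_c)² = 4787/(35.0)² = 3.908.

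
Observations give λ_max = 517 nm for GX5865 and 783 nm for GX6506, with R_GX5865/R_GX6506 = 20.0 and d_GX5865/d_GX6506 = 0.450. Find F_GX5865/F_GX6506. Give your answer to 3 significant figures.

Wien's law: T_GX5865/T_GX6506 = λ_GX6506/λ_GX5865 = 783/517 = 1.515.
L_GX5865/L_GX6506 = (R_GX5865/R_GX6506)²(T_GX5865/T_GX6506)⁴ = (20.0)²(1.515)⁴ = 2104.
F_GX5865/F_GX6506 = (L_GX5865/L_GX6506)/(d_GX5865/d_GX6506)² = 2104/(0.450)² = 1.039×10^4.

1.04×10^4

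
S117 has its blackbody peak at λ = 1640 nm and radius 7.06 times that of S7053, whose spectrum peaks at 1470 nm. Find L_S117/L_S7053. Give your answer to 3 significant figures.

Wien's law gives T ∝ 1/λ_max, so T_S117/T_S7053 = λ_S7053/λ_S117 = 1470/1640 = 0.8963.
Then L ∝ R²T⁴ gives L_S117/L_S7053 = (7.06)² × (0.8963)⁴ = 49.84 × 0.6455 = 32.17.

32.2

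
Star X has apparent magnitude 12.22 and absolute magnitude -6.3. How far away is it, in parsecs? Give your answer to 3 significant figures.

5.06×10^4 pc

m − M = 5 log₁₀(d/10 pc)
12.22 − (-6.3) = 18.52 = 5 log₁₀(d/10)
d = 10 × 10^(18.52/5) = 10 × 10^3.704 = 5.058×10^4 pc.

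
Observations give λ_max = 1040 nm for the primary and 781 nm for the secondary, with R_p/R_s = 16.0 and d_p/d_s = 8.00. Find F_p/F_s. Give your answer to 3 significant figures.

1.27

Wien's law: T_p/T_s = λ_s/λ_p = 781/1040 = 0.7510.
L_p/L_s = (R_p/R_s)²(T_p/T_s)⁴ = (16.0)²(0.7510)⁴ = 81.42.
F_p/F_s = (L_p/L_s)/(d_p/d_s)² = 81.42/(8.00)² = 1.272.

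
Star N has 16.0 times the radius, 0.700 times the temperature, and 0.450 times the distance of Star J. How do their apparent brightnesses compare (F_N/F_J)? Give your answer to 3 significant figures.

304

L_N/L_J = (R_N/R_J)²(T_N/T_J)⁴ = (16.0)² × (0.700)⁴ = 61.47.
F_N/F_J = (L_N/L_J)/(d_N/d_J)² = 61.47 / (0.450)² = 303.5.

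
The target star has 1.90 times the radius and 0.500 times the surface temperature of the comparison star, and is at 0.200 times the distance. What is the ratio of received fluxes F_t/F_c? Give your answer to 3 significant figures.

L_t/L_c = (R_t/R_c)²(T_t/T_c)⁴ = (1.90)² × (0.500)⁴ = 0.2256.
F_t/F_c = (L_t/L_c)/(d_t/d_c)² = 0.2256 / (0.200)² = 5.641.

5.64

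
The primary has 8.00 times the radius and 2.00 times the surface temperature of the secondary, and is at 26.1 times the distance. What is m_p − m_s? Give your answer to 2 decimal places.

L_p/L_s = (8.00)²(2.00)⁴ = 1024.
F_p/F_s = (L_p/L_s)/(d_p/d_s)² = 1024/681.2 = 1.503.
m_p − m_s = −2.5 log₁₀(1.503) = -0.44.

-0.44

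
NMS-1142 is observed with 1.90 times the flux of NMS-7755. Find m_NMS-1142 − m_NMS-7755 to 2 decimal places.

m_NMS-1142 − m_NMS-7755 = −2.5 log₁₀(F_NMS-1142/F_NMS-7755) = −2.5 log₁₀(1.90) = −2.5 × (0.279) = -0.697.

-0.70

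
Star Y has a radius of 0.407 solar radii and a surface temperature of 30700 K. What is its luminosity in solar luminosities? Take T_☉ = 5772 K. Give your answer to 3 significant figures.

L/L_☉ = (R/R_☉)² (T/T_☉)⁴ = (0.407)² × (30700/5772)⁴
       = 0.1656 × (5.319)⁴ = 0.1656 × 800.3 = 132.6.

133 solar luminosities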